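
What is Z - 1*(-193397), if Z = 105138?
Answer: 298535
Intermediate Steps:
Z - 1*(-193397) = 105138 - 1*(-193397) = 105138 + 193397 = 298535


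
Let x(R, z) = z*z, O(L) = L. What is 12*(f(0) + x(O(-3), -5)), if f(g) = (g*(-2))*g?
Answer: 300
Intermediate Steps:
f(g) = -2*g² (f(g) = (-2*g)*g = -2*g²)
x(R, z) = z²
12*(f(0) + x(O(-3), -5)) = 12*(-2*0² + (-5)²) = 12*(-2*0 + 25) = 12*(0 + 25) = 12*25 = 300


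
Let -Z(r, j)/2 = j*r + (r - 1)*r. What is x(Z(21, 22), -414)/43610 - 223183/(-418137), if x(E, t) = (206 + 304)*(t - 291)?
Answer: -14060814772/1823495457 ≈ -7.7109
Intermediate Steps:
Z(r, j) = -2*j*r - 2*r*(-1 + r) (Z(r, j) = -2*(j*r + (r - 1)*r) = -2*(j*r + (-1 + r)*r) = -2*(j*r + r*(-1 + r)) = -2*j*r - 2*r*(-1 + r))
x(E, t) = -148410 + 510*t (x(E, t) = 510*(-291 + t) = -148410 + 510*t)
x(Z(21, 22), -414)/43610 - 223183/(-418137) = (-148410 + 510*(-414))/43610 - 223183/(-418137) = (-148410 - 211140)*(1/43610) - 223183*(-1/418137) = -359550*1/43610 + 223183/418137 = -35955/4361 + 223183/418137 = -14060814772/1823495457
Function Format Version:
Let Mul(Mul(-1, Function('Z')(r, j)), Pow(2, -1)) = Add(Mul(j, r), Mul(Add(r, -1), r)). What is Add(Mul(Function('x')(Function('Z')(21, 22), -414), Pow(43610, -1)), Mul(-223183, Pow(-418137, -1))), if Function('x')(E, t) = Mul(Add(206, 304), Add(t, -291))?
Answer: Rational(-14060814772, 1823495457) ≈ -7.7109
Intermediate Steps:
Function('Z')(r, j) = Add(Mul(-2, j, r), Mul(-2, r, Add(-1, r))) (Function('Z')(r, j) = Mul(-2, Add(Mul(j, r), Mul(Add(r, -1), r))) = Mul(-2, Add(Mul(j, r), Mul(Add(-1, r), r))) = Mul(-2, Add(Mul(j, r), Mul(r, Add(-1, r)))) = Add(Mul(-2, j, r), Mul(-2, r, Add(-1, r))))
Function('x')(E, t) = Add(-148410, Mul(510, t)) (Function('x')(E, t) = Mul(510, Add(-291, t)) = Add(-148410, Mul(510, t)))
Add(Mul(Function('x')(Function('Z')(21, 22), -414), Pow(43610, -1)), Mul(-223183, Pow(-418137, -1))) = Add(Mul(Add(-148410, Mul(510, -414)), Pow(43610, -1)), Mul(-223183, Pow(-418137, -1))) = Add(Mul(Add(-148410, -211140), Rational(1, 43610)), Mul(-223183, Rational(-1, 418137))) = Add(Mul(-359550, Rational(1, 43610)), Rational(223183, 418137)) = Add(Rational(-35955, 4361), Rational(223183, 418137)) = Rational(-14060814772, 1823495457)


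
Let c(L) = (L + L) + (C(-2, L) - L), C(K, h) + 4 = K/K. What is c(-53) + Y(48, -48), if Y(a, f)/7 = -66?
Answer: -518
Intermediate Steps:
Y(a, f) = -462 (Y(a, f) = 7*(-66) = -462)
C(K, h) = -3 (C(K, h) = -4 + K/K = -4 + 1 = -3)
c(L) = -3 + L (c(L) = (L + L) + (-3 - L) = 2*L + (-3 - L) = -3 + L)
c(-53) + Y(48, -48) = (-3 - 53) - 462 = -56 - 462 = -518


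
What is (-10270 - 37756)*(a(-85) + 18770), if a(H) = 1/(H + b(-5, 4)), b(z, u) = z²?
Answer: -27043416587/30 ≈ -9.0145e+8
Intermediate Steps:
a(H) = 1/(25 + H) (a(H) = 1/(H + (-5)²) = 1/(H + 25) = 1/(25 + H))
(-10270 - 37756)*(a(-85) + 18770) = (-10270 - 37756)*(1/(25 - 85) + 18770) = -48026*(1/(-60) + 18770) = -48026*(-1/60 + 18770) = -48026*1126199/60 = -27043416587/30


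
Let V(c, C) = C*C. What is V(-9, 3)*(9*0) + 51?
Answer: 51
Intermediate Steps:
V(c, C) = C²
V(-9, 3)*(9*0) + 51 = 3²*(9*0) + 51 = 9*0 + 51 = 0 + 51 = 51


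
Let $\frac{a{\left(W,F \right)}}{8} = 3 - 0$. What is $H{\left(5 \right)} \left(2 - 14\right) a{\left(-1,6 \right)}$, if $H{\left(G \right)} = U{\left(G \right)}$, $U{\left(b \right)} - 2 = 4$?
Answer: $-1728$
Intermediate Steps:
$U{\left(b \right)} = 6$ ($U{\left(b \right)} = 2 + 4 = 6$)
$a{\left(W,F \right)} = 24$ ($a{\left(W,F \right)} = 8 \left(3 - 0\right) = 8 \left(3 + 0\right) = 8 \cdot 3 = 24$)
$H{\left(G \right)} = 6$
$H{\left(5 \right)} \left(2 - 14\right) a{\left(-1,6 \right)} = 6 \left(2 - 14\right) 24 = 6 \left(-12\right) 24 = \left(-72\right) 24 = -1728$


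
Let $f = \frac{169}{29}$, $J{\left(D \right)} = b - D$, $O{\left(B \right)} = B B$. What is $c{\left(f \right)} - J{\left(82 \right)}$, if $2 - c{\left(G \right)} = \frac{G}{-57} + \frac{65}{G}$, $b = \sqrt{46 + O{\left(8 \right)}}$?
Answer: $\frac{1567588}{21489} - \sqrt{110} \approx 62.46$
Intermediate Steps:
$O{\left(B \right)} = B^{2}$
$b = \sqrt{110}$ ($b = \sqrt{46 + 8^{2}} = \sqrt{46 + 64} = \sqrt{110} \approx 10.488$)
$J{\left(D \right)} = \sqrt{110} - D$
$f = \frac{169}{29}$ ($f = 169 \cdot \frac{1}{29} = \frac{169}{29} \approx 5.8276$)
$c{\left(G \right)} = 2 - \frac{65}{G} + \frac{G}{57}$ ($c{\left(G \right)} = 2 - \left(\frac{G}{-57} + \frac{65}{G}\right) = 2 - \left(G \left(- \frac{1}{57}\right) + \frac{65}{G}\right) = 2 - \left(- \frac{G}{57} + \frac{65}{G}\right) = 2 - \left(\frac{65}{G} - \frac{G}{57}\right) = 2 + \left(- \frac{65}{G} + \frac{G}{57}\right) = 2 - \frac{65}{G} + \frac{G}{57}$)
$c{\left(f \right)} - J{\left(82 \right)} = \left(2 - \frac{65}{\frac{169}{29}} + \frac{1}{57} \cdot \frac{169}{29}\right) - \left(\sqrt{110} - 82\right) = \left(2 - \frac{145}{13} + \frac{169}{1653}\right) - \left(\sqrt{110} - 82\right) = \left(2 - \frac{145}{13} + \frac{169}{1653}\right) - \left(-82 + \sqrt{110}\right) = - \frac{194510}{21489} + \left(82 - \sqrt{110}\right) = \frac{1567588}{21489} - \sqrt{110}$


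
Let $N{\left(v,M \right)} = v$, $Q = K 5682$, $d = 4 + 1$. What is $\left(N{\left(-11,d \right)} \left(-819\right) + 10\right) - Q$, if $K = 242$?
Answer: $-1366025$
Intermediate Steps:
$d = 5$
$Q = 1375044$ ($Q = 242 \cdot 5682 = 1375044$)
$\left(N{\left(-11,d \right)} \left(-819\right) + 10\right) - Q = \left(\left(-11\right) \left(-819\right) + 10\right) - 1375044 = \left(9009 + 10\right) - 1375044 = 9019 - 1375044 = -1366025$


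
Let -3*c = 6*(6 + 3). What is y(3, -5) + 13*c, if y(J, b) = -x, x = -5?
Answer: -229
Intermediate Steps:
y(J, b) = 5 (y(J, b) = -1*(-5) = 5)
c = -18 (c = -2*(6 + 3) = -2*9 = -⅓*54 = -18)
y(3, -5) + 13*c = 5 + 13*(-18) = 5 - 234 = -229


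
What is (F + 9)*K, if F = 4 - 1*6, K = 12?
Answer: 84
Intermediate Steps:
F = -2 (F = 4 - 6 = -2)
(F + 9)*K = (-2 + 9)*12 = 7*12 = 84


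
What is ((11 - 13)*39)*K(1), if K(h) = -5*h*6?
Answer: 2340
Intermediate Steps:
K(h) = -30*h
((11 - 13)*39)*K(1) = ((11 - 13)*39)*(-30*1) = -2*39*(-30) = -78*(-30) = 2340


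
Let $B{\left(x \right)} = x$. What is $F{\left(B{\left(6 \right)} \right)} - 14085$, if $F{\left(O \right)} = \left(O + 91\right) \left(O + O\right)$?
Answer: $-12921$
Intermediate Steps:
$F{\left(O \right)} = 2 O \left(91 + O\right)$ ($F{\left(O \right)} = \left(91 + O\right) 2 O = 2 O \left(91 + O\right)$)
$F{\left(B{\left(6 \right)} \right)} - 14085 = 2 \cdot 6 \left(91 + 6\right) - 14085 = 2 \cdot 6 \cdot 97 - 14085 = 1164 - 14085 = -12921$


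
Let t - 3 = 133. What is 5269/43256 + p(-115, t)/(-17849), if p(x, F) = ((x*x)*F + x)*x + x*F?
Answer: 8947226293621/772076344 ≈ 11589.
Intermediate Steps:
t = 136 (t = 3 + 133 = 136)
p(x, F) = F*x + x*(x + F*x**2) (p(x, F) = (x**2*F + x)*x + F*x = (F*x**2 + x)*x + F*x = (x + F*x**2)*x + F*x = x*(x + F*x**2) + F*x = F*x + x*(x + F*x**2))
5269/43256 + p(-115, t)/(-17849) = 5269/43256 - 115*(136 - 115 + 136*(-115)**2)/(-17849) = 5269*(1/43256) - 115*(136 - 115 + 136*13225)*(-1/17849) = 5269/43256 - 115*(136 - 115 + 1798600)*(-1/17849) = 5269/43256 - 115*1798621*(-1/17849) = 5269/43256 - 206841415*(-1/17849) = 5269/43256 + 206841415/17849 = 8947226293621/772076344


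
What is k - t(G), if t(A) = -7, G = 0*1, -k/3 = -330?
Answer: 997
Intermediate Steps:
k = 990 (k = -3*(-330) = 990)
G = 0
k - t(G) = 990 - 1*(-7) = 990 + 7 = 997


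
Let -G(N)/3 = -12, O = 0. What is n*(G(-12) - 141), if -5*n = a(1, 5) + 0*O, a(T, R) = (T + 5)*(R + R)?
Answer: 1260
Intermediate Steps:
G(N) = 36 (G(N) = -3*(-12) = 36)
a(T, R) = 2*R*(5 + T) (a(T, R) = (5 + T)*(2*R) = 2*R*(5 + T))
n = -12 (n = -(2*5*(5 + 1) + 0*0)/5 = -(2*5*6 + 0)/5 = -(60 + 0)/5 = -⅕*60 = -12)
n*(G(-12) - 141) = -12*(36 - 141) = -12*(-105) = 1260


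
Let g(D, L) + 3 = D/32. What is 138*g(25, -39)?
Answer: -4899/16 ≈ -306.19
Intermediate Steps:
g(D, L) = -3 + D/32
138*g(25, -39) = 138*(-3 + (1/32)*25) = 138*(-3 + 25/32) = 138*(-71/32) = -4899/16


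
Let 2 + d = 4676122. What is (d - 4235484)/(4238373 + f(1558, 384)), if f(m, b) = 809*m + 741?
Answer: 15737/196412 ≈ 0.080122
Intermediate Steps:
d = 4676120 (d = -2 + 4676122 = 4676120)
f(m, b) = 741 + 809*m
(d - 4235484)/(4238373 + f(1558, 384)) = (4676120 - 4235484)/(4238373 + (741 + 809*1558)) = 440636/(4238373 + (741 + 1260422)) = 440636/(4238373 + 1261163) = 440636/5499536 = 440636*(1/5499536) = 15737/196412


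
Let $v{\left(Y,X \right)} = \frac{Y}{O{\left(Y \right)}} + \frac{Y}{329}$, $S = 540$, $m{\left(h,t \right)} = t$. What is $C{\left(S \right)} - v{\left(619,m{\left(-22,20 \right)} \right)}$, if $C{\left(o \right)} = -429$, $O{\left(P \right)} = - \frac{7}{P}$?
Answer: $\frac{2552401}{47} \approx 54306.0$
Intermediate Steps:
$v{\left(Y,X \right)} = - \frac{Y^{2}}{7} + \frac{Y}{329}$ ($v{\left(Y,X \right)} = \frac{Y}{\left(-7\right) \frac{1}{Y}} + \frac{Y}{329} = Y \left(- \frac{Y}{7}\right) + Y \frac{1}{329} = - \frac{Y^{2}}{7} + \frac{Y}{329}$)
$C{\left(S \right)} - v{\left(619,m{\left(-22,20 \right)} \right)} = -429 - \frac{1}{329} \cdot 619 \left(1 - 29093\right) = -429 - \frac{1}{329} \cdot 619 \left(-29092\right) = -429 - - \frac{2572564}{47} = -429 + \frac{2572564}{47} = \frac{2552401}{47}$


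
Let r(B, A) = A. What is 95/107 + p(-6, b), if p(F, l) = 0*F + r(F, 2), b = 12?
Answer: 309/107 ≈ 2.8879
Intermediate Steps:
p(F, l) = 2 (p(F, l) = 0*F + 2 = 0 + 2 = 2)
95/107 + p(-6, b) = 95/107 + 2 = 309/107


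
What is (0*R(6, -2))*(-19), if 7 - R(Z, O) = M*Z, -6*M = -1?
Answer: 0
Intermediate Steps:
M = ⅙ (M = -⅙*(-1) = ⅙ ≈ 0.16667)
R(Z, O) = 7 - Z/6
(0*R(6, -2))*(-19) = (0*(7 - ⅙*6))*(-19) = (0*(7 - 1))*(-19) = (0*6)*(-19) = 0*(-19) = 0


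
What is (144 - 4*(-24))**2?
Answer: 57600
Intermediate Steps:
(144 - 4*(-24))**2 = (144 + 96)**2 = 240**2 = 57600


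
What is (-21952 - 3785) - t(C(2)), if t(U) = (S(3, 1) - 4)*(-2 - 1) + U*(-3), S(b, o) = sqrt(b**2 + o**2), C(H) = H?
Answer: -25743 + 3*sqrt(10) ≈ -25734.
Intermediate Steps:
t(U) = 12 - 3*U - 3*sqrt(10) (t(U) = (sqrt(3**2 + 1**2) - 4)*(-2 - 1) + U*(-3) = (sqrt(9 + 1) - 4)*(-3) - 3*U = (sqrt(10) - 4)*(-3) - 3*U = (-4 + sqrt(10))*(-3) - 3*U = (12 - 3*sqrt(10)) - 3*U = 12 - 3*U - 3*sqrt(10))
(-21952 - 3785) - t(C(2)) = (-21952 - 3785) - (12 - 3*2 - 3*sqrt(10)) = -25737 - (12 - 6 - 3*sqrt(10)) = -25737 - (6 - 3*sqrt(10)) = -25737 + (-6 + 3*sqrt(10)) = -25743 + 3*sqrt(10)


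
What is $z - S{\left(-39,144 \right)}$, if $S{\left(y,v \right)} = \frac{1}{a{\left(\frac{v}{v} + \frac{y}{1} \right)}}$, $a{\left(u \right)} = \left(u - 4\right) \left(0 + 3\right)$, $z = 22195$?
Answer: $\frac{2796571}{126} \approx 22195.0$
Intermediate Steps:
$a{\left(u \right)} = -12 + 3 u$ ($a{\left(u \right)} = \left(-4 + u\right) 3 = -12 + 3 u$)
$S{\left(y,v \right)} = \frac{1}{-9 + 3 y}$ ($S{\left(y,v \right)} = \frac{1}{-12 + 3 \left(\frac{v}{v} + \frac{y}{1}\right)} = \frac{1}{-12 + 3 \left(1 + y 1\right)} = \frac{1}{-12 + 3 \left(1 + y\right)} = \frac{1}{-12 + \left(3 + 3 y\right)} = \frac{1}{-9 + 3 y}$)
$z - S{\left(-39,144 \right)} = 22195 - \frac{1}{3 \left(-3 - 39\right)} = 22195 - \frac{1}{3 \left(-42\right)} = 22195 - \frac{1}{3} \left(- \frac{1}{42}\right) = 22195 - - \frac{1}{126} = 22195 + \frac{1}{126} = \frac{2796571}{126}$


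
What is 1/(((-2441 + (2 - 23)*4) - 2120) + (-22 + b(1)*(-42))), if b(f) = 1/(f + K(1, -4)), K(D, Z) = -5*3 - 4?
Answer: -3/13994 ≈ -0.00021438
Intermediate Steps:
K(D, Z) = -19 (K(D, Z) = -15 - 4 = -19)
b(f) = 1/(-19 + f) (b(f) = 1/(f - 19) = 1/(-19 + f))
1/(((-2441 + (2 - 23)*4) - 2120) + (-22 + b(1)*(-42))) = 1/(((-2441 + (2 - 23)*4) - 2120) + (-22 - 42/(-19 + 1))) = 1/(((-2441 - 21*4) - 2120) + (-22 - 42/(-18))) = 1/(((-2441 - 84) - 2120) + (-22 - 1/18*(-42))) = 1/((-2525 - 2120) + (-22 + 7/3)) = 1/(-4645 - 59/3) = 1/(-13994/3) = -3/13994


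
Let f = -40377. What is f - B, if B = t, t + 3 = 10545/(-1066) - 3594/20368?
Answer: -219098325987/5428072 ≈ -40364.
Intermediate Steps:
t = -70937157/5428072 (t = -3 + (10545/(-1066) - 3594/20368) = -3 + (10545*(-1/1066) - 3594*1/20368) = -3 + (-10545/1066 - 1797/10184) = -3 - 54652941/5428072 = -70937157/5428072 ≈ -13.069)
B = -70937157/5428072 ≈ -13.069
f - B = -40377 - 1*(-70937157/5428072) = -40377 + 70937157/5428072 = -219098325987/5428072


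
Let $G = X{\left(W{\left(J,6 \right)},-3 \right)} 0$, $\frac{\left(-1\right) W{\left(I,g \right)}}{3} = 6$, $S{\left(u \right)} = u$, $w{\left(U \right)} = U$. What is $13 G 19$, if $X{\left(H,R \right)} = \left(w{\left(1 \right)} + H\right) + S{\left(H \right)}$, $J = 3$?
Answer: $0$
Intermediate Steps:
$W{\left(I,g \right)} = -18$ ($W{\left(I,g \right)} = \left(-3\right) 6 = -18$)
$X{\left(H,R \right)} = 1 + 2 H$ ($X{\left(H,R \right)} = \left(1 + H\right) + H = 1 + 2 H$)
$G = 0$ ($G = \left(1 + 2 \left(-18\right)\right) 0 = \left(1 - 36\right) 0 = \left(-35\right) 0 = 0$)
$13 G 19 = 13 \cdot 0 \cdot 19 = 0 \cdot 19 = 0$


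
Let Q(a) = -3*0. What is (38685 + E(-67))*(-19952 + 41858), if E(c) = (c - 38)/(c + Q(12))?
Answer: 56780352000/67 ≈ 8.4747e+8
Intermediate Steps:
Q(a) = 0
E(c) = (-38 + c)/c (E(c) = (c - 38)/(c + 0) = (-38 + c)/c)
(38685 + E(-67))*(-19952 + 41858) = (38685 + (-38 - 67)/(-67))*(-19952 + 41858) = (38685 - 1/67*(-105))*21906 = (38685 + 105/67)*21906 = (2592000/67)*21906 = 56780352000/67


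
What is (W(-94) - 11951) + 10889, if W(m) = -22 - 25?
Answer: -1109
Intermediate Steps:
W(m) = -47
(W(-94) - 11951) + 10889 = (-47 - 11951) + 10889 = -11998 + 10889 = -1109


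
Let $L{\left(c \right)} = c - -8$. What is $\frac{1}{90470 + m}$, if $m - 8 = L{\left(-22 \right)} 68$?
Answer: $\frac{1}{89526} \approx 1.117 \cdot 10^{-5}$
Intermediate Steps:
$L{\left(c \right)} = 8 + c$ ($L{\left(c \right)} = c + 8 = 8 + c$)
$m = -944$ ($m = 8 + \left(8 - 22\right) 68 = 8 - 952 = -944$)
$\frac{1}{90470 + m} = \frac{1}{90470 - 944} = \frac{1}{89526}$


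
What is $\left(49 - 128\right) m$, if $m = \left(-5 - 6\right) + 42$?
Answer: $-2449$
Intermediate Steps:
$m = 31$ ($m = -11 + 42 = 31$)
$\left(49 - 128\right) m = \left(49 - 128\right) 31 = \left(-79\right) 31 = -2449$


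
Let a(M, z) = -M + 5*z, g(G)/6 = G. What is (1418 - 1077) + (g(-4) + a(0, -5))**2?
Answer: 2742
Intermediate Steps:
g(G) = 6*G
(1418 - 1077) + (g(-4) + a(0, -5))**2 = (1418 - 1077) + (6*(-4) + (-1*0 + 5*(-5)))**2 = 341 + (-24 + (0 - 25))**2 = 341 + (-24 - 25)**2 = 341 + (-49)**2 = 341 + 2401 = 2742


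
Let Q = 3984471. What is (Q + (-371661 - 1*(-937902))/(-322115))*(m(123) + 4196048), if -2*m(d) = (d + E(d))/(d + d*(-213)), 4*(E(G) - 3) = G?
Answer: 93620636415426830882697/5599647160 ≈ 1.6719e+13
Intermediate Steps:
E(G) = 3 + G/4
m(d) = (3 + 5*d/4)/(424*d) (m(d) = -(d + (3 + d/4))/(2*(d + d*(-213))) = -(3 + 5*d/4)/(2*(d - 213*d)) = -(3 + 5*d/4)/(2*((-212*d))) = -(3 + 5*d/4)*(-1/(212*d))/2 = -(-1)*(3 + 5*d/4)/(424*d) = (3 + 5*d/4)/(424*d))
(Q + (-371661 - 1*(-937902))/(-322115))*(m(123) + 4196048) = (3984471 + (-371661 - 1*(-937902))/(-322115))*((1/1696)*(12 + 5*123)/123 + 4196048) = (3984471 + (-371661 + 937902)*(-1/322115))*((1/1696)*(1/123)*(12 + 615) + 4196048) = (3984471 + 566241*(-1/322115))*((1/1696)*(1/123)*627 + 4196048) = (3984471 - 566241/322115)*(209/69536 + 4196048) = (1283457309924/322115)*(291776393937/69536) = 93620636415426830882697/5599647160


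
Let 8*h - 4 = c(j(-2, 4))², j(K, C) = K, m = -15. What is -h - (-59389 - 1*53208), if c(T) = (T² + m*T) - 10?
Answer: 225049/2 ≈ 1.1252e+5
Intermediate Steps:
c(T) = -10 + T² - 15*T (c(T) = (T² - 15*T) - 10 = -10 + T² - 15*T)
h = 145/2 (h = ½ + (-10 + (-2)² - 15*(-2))²/8 = ½ + (-10 + 4 + 30)²/8 = ½ + (⅛)*24² = ½ + (⅛)*576 = ½ + 72 = 145/2 ≈ 72.500)
-h - (-59389 - 1*53208) = -1*145/2 - (-59389 - 1*53208) = -145/2 - (-59389 - 53208) = -145/2 - 1*(-112597) = -145/2 + 112597 = 225049/2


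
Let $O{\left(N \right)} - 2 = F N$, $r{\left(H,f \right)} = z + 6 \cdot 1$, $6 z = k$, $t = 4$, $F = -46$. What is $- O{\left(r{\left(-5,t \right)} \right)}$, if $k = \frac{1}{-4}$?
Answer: $\frac{3265}{12} \approx 272.08$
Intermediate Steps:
$k = - \frac{1}{4} \approx -0.25$
$z = - \frac{1}{24}$ ($z = \frac{1}{6} \left(- \frac{1}{4}\right) = - \frac{1}{24} \approx -0.041667$)
$r{\left(H,f \right)} = \frac{143}{24}$ ($r{\left(H,f \right)} = - \frac{1}{24} + 6 \cdot 1 = - \frac{1}{24} + 6 = \frac{143}{24}$)
$O{\left(N \right)} = 2 - 46 N$
$- O{\left(r{\left(-5,t \right)} \right)} = - (2 - \frac{3289}{12}) = \left(-1\right) \left(- \frac{3265}{12}\right) = \frac{3265}{12}$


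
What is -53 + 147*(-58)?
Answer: -8579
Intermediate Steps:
-53 + 147*(-58) = -53 - 8526 = -8579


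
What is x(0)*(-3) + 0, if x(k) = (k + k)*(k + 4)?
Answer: 0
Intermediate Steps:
x(k) = 2*k*(4 + k) (x(k) = (2*k)*(4 + k) = 2*k*(4 + k))
x(0)*(-3) + 0 = (2*0*(4 + 0))*(-3) + 0 = (2*0*4)*(-3) + 0 = 0*(-3) + 0 = 0 + 0 = 0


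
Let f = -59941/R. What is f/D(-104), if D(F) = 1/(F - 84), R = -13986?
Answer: -804922/999 ≈ -805.73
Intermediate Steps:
D(F) = 1/(-84 + F)
f = 8563/1998 (f = -59941/(-13986) = -59941*(-1/13986) = 8563/1998 ≈ 4.2858)
f/D(-104) = 8563/(1998*(1/(-84 - 104))) = 8563/(1998*(1/(-188))) = 8563/(1998*(-1/188)) = (8563/1998)*(-188) = -804922/999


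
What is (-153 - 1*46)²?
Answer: 39601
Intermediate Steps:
(-153 - 1*46)² = (-153 - 46)² = (-199)² = 39601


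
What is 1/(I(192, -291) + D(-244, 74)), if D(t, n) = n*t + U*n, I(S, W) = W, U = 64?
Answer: -1/13611 ≈ -7.3470e-5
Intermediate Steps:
D(t, n) = 64*n + n*t (D(t, n) = n*t + 64*n = 64*n + n*t)
1/(I(192, -291) + D(-244, 74)) = 1/(-291 + 74*(64 - 244)) = 1/(-291 + 74*(-180)) = 1/(-291 - 13320) = 1/(-13611) = -1/13611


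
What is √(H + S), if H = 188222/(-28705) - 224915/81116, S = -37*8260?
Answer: I*√414250645060517889892765/1164217390 ≈ 552.84*I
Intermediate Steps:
S = -305620
H = -21724000827/2328434780 (H = 188222*(-1/28705) - 224915*1/81116 = -188222/28705 - 224915/81116 = -21724000827/2328434780 ≈ -9.3299)
√(H + S) = √(-21724000827/2328434780 - 305620) = √(-711637961464427/2328434780) = I*√414250645060517889892765/1164217390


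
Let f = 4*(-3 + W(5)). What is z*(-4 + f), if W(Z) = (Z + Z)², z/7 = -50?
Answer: -134400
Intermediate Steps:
z = -350 (z = 7*(-50) = -350)
W(Z) = 4*Z² (W(Z) = (2*Z)² = 4*Z²)
f = 388 (f = 4*(-3 + 4*5²) = 4*(-3 + 4*25) = 4*(-3 + 100) = 4*97 = 388)
z*(-4 + f) = -350*(-4 + 388) = -350*384 = -134400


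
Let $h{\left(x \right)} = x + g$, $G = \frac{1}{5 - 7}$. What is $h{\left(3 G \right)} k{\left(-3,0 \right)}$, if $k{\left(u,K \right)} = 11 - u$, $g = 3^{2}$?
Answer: $105$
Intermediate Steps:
$G = - \frac{1}{2}$ ($G = \frac{1}{-2} = - \frac{1}{2} \approx -0.5$)
$g = 9$
$h{\left(x \right)} = 9 + x$ ($h{\left(x \right)} = x + 9 = 9 + x$)
$h{\left(3 G \right)} k{\left(-3,0 \right)} = \left(9 + 3 \left(- \frac{1}{2}\right)\right) \left(11 - -3\right) = \left(9 - \frac{3}{2}\right) \left(11 + 3\right) = \frac{15}{2} \cdot 14 = 105$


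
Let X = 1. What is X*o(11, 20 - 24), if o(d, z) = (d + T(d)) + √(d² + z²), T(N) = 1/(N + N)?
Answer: 243/22 + √137 ≈ 22.750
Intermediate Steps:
T(N) = 1/(2*N)
o(d, z) = d + √(d² + z²) + 1/(2*d) (o(d, z) = (d + 1/(2*d)) + √(d² + z²) = d + √(d² + z²) + 1/(2*d))
X*o(11, 20 - 24) = 1*(11 + √(11² + (20 - 24)²) + (½)/11) = 1*(11 + √(121 + (-4)²) + (½)*(1/11)) = 1*(11 + √(121 + 16) + 1/22) = 1*(11 + √137 + 1/22) = 1*(243/22 + √137) = 243/22 + √137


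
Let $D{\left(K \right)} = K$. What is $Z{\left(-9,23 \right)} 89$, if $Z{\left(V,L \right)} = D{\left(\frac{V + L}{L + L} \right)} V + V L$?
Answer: $- \frac{429336}{23} \approx -18667.0$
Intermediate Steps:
$Z{\left(V,L \right)} = L V + \frac{V \left(L + V\right)}{2 L}$ ($Z{\left(V,L \right)} = \frac{V + L}{L + L} V + V L = \frac{L + V}{2 L} V + L V = \frac{V \left(L + V\right)}{2 L} + L V = L V + \frac{V \left(L + V\right)}{2 L}$)
$Z{\left(-9,23 \right)} 89 = \frac{1}{2} \left(-9\right) \frac{1}{23} \left(23 - 9 + 2 \cdot 23^{2}\right) 89 = \frac{1}{2} \left(-9\right) \frac{1}{23} \left(23 - 9 + 2 \cdot 529\right) 89 = \frac{1}{2} \left(-9\right) \frac{1}{23} \left(23 - 9 + 1058\right) 89 = \frac{1}{2} \left(-9\right) \frac{1}{23} \cdot 1072 \cdot 89 = \left(- \frac{4824}{23}\right) 89 = - \frac{429336}{23}$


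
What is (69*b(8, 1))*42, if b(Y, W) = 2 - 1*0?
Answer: 5796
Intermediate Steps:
b(Y, W) = 2 (b(Y, W) = 2 + 0 = 2)
(69*b(8, 1))*42 = (69*2)*42 = 138*42 = 5796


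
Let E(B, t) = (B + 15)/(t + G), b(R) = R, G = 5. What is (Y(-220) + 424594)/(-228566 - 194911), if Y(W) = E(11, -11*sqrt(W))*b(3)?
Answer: -2262661504/2256708933 - 572*I*sqrt(55)/3761181555 ≈ -1.0026 - 1.1279e-6*I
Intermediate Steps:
E(B, t) = (15 + B)/(5 + t) (E(B, t) = (B + 15)/(t + 5) = (15 + B)/(5 + t))
Y(W) = 78/(5 - 11*sqrt(W)) (Y(W) = ((15 + 11)/(5 - 11*sqrt(W)))*3 = (26/(5 - 11*sqrt(W)))*3 = 78/(5 - 11*sqrt(W)))
(Y(-220) + 424594)/(-228566 - 194911) = (-78/(-5 + 11*sqrt(-220)) + 424594)/(-228566 - 194911) = (-78/(-5 + 11*(2*I*sqrt(55))) + 424594)/(-423477) = (-78/(-5 + 22*I*sqrt(55)) + 424594)*(-1/423477) = (424594 - 78/(-5 + 22*I*sqrt(55)))*(-1/423477) = -424594/423477 + 26/(141159*(-5 + 22*I*sqrt(55)))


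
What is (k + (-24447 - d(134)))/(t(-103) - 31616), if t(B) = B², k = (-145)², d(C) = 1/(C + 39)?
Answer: 592007/3634211 ≈ 0.16290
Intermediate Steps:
d(C) = 1/(39 + C)
k = 21025
(k + (-24447 - d(134)))/(t(-103) - 31616) = (21025 + (-24447 - 1/(39 + 134)))/((-103)² - 31616) = (21025 + (-24447 - 1/173))/(10609 - 31616) = (21025 + (-24447 - 1*1/173))/(-21007) = (21025 + (-24447 - 1/173))*(-1/21007) = (21025 - 4229332/173)*(-1/21007) = -592007/173*(-1/21007) = 592007/3634211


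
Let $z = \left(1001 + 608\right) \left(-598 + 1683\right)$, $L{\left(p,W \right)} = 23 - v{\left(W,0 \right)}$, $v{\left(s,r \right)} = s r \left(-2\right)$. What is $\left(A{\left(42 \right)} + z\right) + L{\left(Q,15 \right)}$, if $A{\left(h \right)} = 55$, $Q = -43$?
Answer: $1745843$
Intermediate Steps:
$v{\left(s,r \right)} = - 2 r s$ ($v{\left(s,r \right)} = r s \left(-2\right) = - 2 r s$)
$L{\left(p,W \right)} = 23$ ($L{\left(p,W \right)} = 23 - \left(-2\right) 0 W = 23 - 0 = 23 + 0 = 23$)
$z = 1745765$ ($z = 1609 \cdot 1085 = 1745765$)
$\left(A{\left(42 \right)} + z\right) + L{\left(Q,15 \right)} = \left(55 + 1745765\right) + 23 = 1745820 + 23 = 1745843$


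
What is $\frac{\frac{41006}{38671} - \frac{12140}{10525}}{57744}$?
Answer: $- \frac{1262593}{783417226920} \approx -1.6116 \cdot 10^{-6}$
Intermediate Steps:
$\frac{\frac{41006}{38671} - \frac{12140}{10525}}{57744} = \left(41006 \cdot \frac{1}{38671} - \frac{2428}{2105}\right) \frac{1}{57744} = \left(\frac{41006}{38671} - \frac{2428}{2105}\right) \frac{1}{57744} = \left(- \frac{7575558}{81402455}\right) \frac{1}{57744} = - \frac{1262593}{783417226920}$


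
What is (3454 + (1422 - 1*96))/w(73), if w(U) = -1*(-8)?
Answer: 1195/2 ≈ 597.50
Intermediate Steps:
w(U) = 8
(3454 + (1422 - 1*96))/w(73) = (3454 + (1422 - 1*96))/8 = (3454 + (1422 - 96))*(⅛) = (3454 + 1326)*(⅛) = 4780*(⅛) = 1195/2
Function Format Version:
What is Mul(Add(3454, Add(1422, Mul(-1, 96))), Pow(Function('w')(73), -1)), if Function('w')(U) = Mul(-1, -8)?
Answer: Rational(1195, 2) ≈ 597.50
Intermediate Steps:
Function('w')(U) = 8
Mul(Add(3454, Add(1422, Mul(-1, 96))), Pow(Function('w')(73), -1)) = Mul(Add(3454, Add(1422, Mul(-1, 96))), Pow(8, -1)) = Mul(Add(3454, Add(1422, -96)), Rational(1, 8)) = Mul(Add(3454, 1326), Rational(1, 8)) = Mul(4780, Rational(1, 8)) = Rational(1195, 2)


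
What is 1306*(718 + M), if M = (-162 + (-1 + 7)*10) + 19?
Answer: 829310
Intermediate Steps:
M = -83 (M = (-162 + 6*10) + 19 = (-162 + 60) + 19 = -102 + 19 = -83)
1306*(718 + M) = 1306*(718 - 83) = 1306*635 = 829310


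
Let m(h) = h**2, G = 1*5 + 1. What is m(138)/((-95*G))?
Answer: -3174/95 ≈ -33.411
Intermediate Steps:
G = 6 (G = 5 + 1 = 6)
m(138)/((-95*G)) = 138**2/((-95*6)) = 19044/(-570) = 19044*(-1/570) = -3174/95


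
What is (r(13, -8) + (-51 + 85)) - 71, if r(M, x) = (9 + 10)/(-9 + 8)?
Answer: -56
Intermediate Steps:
r(M, x) = -19 (r(M, x) = 19/(-1) = 19*(-1) = -19)
(r(13, -8) + (-51 + 85)) - 71 = (-19 + (-51 + 85)) - 71 = (-19 + 34) - 71 = 15 - 71 = -56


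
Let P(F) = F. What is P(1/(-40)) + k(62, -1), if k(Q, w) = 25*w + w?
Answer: -1041/40 ≈ -26.025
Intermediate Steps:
k(Q, w) = 26*w
P(1/(-40)) + k(62, -1) = 1/(-40) + 26*(-1) = -1/40 - 26 = -1041/40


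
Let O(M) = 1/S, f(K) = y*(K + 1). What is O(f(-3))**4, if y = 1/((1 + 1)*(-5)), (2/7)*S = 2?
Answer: 1/2401 ≈ 0.00041649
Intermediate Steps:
S = 7 (S = (7/2)*2 = 7)
y = -1/10 (y = 1/(2*(-5)) = 1/(-10) = -1/10 ≈ -0.10000)
f(K) = -1/10 - K/10 (f(K) = -(K + 1)/10 = -(1 + K)/10 = -1/10 - K/10)
O(M) = 1/7
O(f(-3))**4 = (1/7)**4 = 1/2401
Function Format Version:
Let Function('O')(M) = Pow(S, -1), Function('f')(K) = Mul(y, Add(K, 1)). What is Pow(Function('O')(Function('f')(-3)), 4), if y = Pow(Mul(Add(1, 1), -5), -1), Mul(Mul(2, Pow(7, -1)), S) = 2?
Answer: Rational(1, 2401) ≈ 0.00041649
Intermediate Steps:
S = 7 (S = Mul(Rational(7, 2), 2) = 7)
y = Rational(-1, 10) (y = Pow(Mul(2, -5), -1) = Pow(-10, -1) = Rational(-1, 10) ≈ -0.10000)
Function('f')(K) = Add(Rational(-1, 10), Mul(Rational(-1, 10), K)) (Function('f')(K) = Mul(Rational(-1, 10), Add(K, 1)) = Mul(Rational(-1, 10), Add(1, K)) = Add(Rational(-1, 10), Mul(Rational(-1, 10), K)))
Function('O')(M) = Rational(1, 7) (Function('O')(M) = Pow(7, -1) = Rational(1, 7))
Pow(Function('O')(Function('f')(-3)), 4) = Pow(Rational(1, 7), 4) = Rational(1, 2401)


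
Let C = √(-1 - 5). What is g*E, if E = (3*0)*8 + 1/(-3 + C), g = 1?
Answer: -⅕ - I*√6/15 ≈ -0.2 - 0.1633*I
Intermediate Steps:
C = I*√6 (C = √(-6) = I*√6 ≈ 2.4495*I)
E = 1/(-3 + I*√6) (E = (3*0)*8 + 1/(-3 + I*√6) = 0*8 + 1/(-3 + I*√6) = 0 + 1/(-3 + I*√6) = 1/(-3 + I*√6) ≈ -0.2 - 0.1633*I)
g*E = 1*(-⅕ - I*√6/15) = -⅕ - I*√6/15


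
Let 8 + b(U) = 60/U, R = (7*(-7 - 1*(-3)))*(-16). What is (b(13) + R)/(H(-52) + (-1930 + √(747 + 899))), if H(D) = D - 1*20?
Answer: -445060/2003179 - 2890*√1646/26041327 ≈ -0.22668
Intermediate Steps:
R = 448 (R = (7*(-7 + 3))*(-16) = (7*(-4))*(-16) = -28*(-16) = 448)
b(U) = -8 + 60/U
H(D) = -20 + D (H(D) = D - 20 = -20 + D)
(b(13) + R)/(H(-52) + (-1930 + √(747 + 899))) = ((-8 + 60/13) + 448)/((-20 - 52) + (-1930 + √(747 + 899))) = ((-8 + 60*(1/13)) + 448)/(-72 + (-1930 + √1646)) = ((-8 + 60/13) + 448)/(-2002 + √1646) = (-44/13 + 448)/(-2002 + √1646) = 5780/(13*(-2002 + √1646))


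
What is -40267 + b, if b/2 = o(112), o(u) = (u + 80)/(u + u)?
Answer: -281857/7 ≈ -40265.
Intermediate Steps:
o(u) = (80 + u)/(2*u) (o(u) = (80 + u)/((2*u)) = (80 + u)*(1/(2*u)) = (80 + u)/(2*u))
b = 12/7 (b = 2*((½)*(80 + 112)/112) = 2*((½)*(1/112)*192) = 2*(6/7) = 12/7 ≈ 1.7143)
-40267 + b = -40267 + 12/7 = -281857/7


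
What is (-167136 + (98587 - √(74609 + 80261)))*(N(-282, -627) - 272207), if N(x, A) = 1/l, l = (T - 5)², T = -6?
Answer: 2257801566254/121 + 32937046*√154870/121 ≈ 1.8767e+10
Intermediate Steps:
l = 121 (l = (-6 - 5)² = (-11)² = 121)
N(x, A) = 1/121
(-167136 + (98587 - √(74609 + 80261)))*(N(-282, -627) - 272207) = (-167136 + (98587 - √(74609 + 80261)))*(1/121 - 272207) = (-167136 + (98587 - √154870))*(-32937046/121) = (-68549 - √154870)*(-32937046/121) = 2257801566254/121 + 32937046*√154870/121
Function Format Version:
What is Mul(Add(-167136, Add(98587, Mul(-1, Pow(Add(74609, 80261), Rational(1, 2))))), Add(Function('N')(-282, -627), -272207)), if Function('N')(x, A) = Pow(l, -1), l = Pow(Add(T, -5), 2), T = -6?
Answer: Add(Rational(2257801566254, 121), Mul(Rational(32937046, 121), Pow(154870, Rational(1, 2)))) ≈ 1.8767e+10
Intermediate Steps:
l = 121 (l = Pow(Add(-6, -5), 2) = Pow(-11, 2) = 121)
Function('N')(x, A) = Rational(1, 121) (Function('N')(x, A) = Pow(121, -1) = Rational(1, 121))
Mul(Add(-167136, Add(98587, Mul(-1, Pow(Add(74609, 80261), Rational(1, 2))))), Add(Function('N')(-282, -627), -272207)) = Mul(Add(-167136, Add(98587, Mul(-1, Pow(Add(74609, 80261), Rational(1, 2))))), Add(Rational(1, 121), -272207)) = Mul(Add(-167136, Add(98587, Mul(-1, Pow(154870, Rational(1, 2))))), Rational(-32937046, 121)) = Mul(Add(-68549, Mul(-1, Pow(154870, Rational(1, 2)))), Rational(-32937046, 121)) = Add(Rational(2257801566254, 121), Mul(Rational(32937046, 121), Pow(154870, Rational(1, 2))))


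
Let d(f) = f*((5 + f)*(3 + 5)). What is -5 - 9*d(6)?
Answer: -4757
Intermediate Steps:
d(f) = f*(40 + 8*f) (d(f) = f*((5 + f)*8) = f*(40 + 8*f))
-5 - 9*d(6) = -5 - 72*6*(5 + 6) = -5 - 72*6*11 = -5 - 9*528 = -5 - 4752 = -4757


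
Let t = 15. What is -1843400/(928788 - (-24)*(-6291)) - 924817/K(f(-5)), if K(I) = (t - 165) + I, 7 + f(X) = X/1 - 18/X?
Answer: 299597653045/51335064 ≈ 5836.1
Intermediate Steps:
f(X) = -7 + X - 18/X (f(X) = -7 + (X/1 - 18/X) = -7 + (X*1 - 18/X) = -7 + (X - 18/X) = -7 + X - 18/X)
K(I) = -150 + I (K(I) = (15 - 165) + I = -150 + I)
-1843400/(928788 - (-24)*(-6291)) - 924817/K(f(-5)) = -1843400/(928788 - (-24)*(-6291)) - 924817/(-150 + (-7 - 5 - 18/(-5))) = -1843400/(928788 - 1*150984) - 924817/(-150 + (-7 - 5 - 18*(-1/5))) = -1843400/(928788 - 150984) - 924817/(-150 + (-7 - 5 + 18/5)) = -1843400/777804 - 924817/(-150 - 42/5) = -1843400*1/777804 - 924817/(-792/5) = -460850/194451 - 924817*(-5/792) = -460850/194451 + 4624085/792 = 299597653045/51335064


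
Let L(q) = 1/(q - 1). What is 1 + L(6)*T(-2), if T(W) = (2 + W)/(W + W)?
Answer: 1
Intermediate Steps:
L(q) = 1/(-1 + q)
T(W) = (2 + W)/(2*W) (T(W) = (2 + W)/((2*W)) = (2 + W)*(1/(2*W)) = (2 + W)/(2*W))
1 + L(6)*T(-2) = 1 + ((½)*(2 - 2)/(-2))/(-1 + 6) = 1 + ((½)*(-½)*0)/5 = 1 + (⅕)*0 = 1 + 0 = 1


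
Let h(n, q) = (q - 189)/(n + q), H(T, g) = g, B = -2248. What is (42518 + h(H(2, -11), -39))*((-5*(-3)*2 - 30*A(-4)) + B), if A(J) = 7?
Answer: -2581119392/25 ≈ -1.0324e+8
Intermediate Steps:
h(n, q) = (-189 + q)/(n + q)
(42518 + h(H(2, -11), -39))*((-5*(-3)*2 - 30*A(-4)) + B) = (42518 + (-189 - 39)/(-11 - 39))*((-5*(-3)*2 - 30*7) - 2248) = (42518 - 228/(-50))*((15*2 - 210) - 2248) = (42518 - 1/50*(-228))*((30 - 210) - 2248) = (42518 + 114/25)*(-180 - 2248) = (1063064/25)*(-2428) = -2581119392/25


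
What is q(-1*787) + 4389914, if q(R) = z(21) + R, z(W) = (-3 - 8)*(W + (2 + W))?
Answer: 4388643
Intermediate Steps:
z(W) = -22 - 22*W (z(W) = -11*(2 + 2*W) = -22 - 22*W)
q(R) = -484 + R (q(R) = (-22 - 22*21) + R = (-22 - 462) + R = -484 + R)
q(-1*787) + 4389914 = (-484 - 1*787) + 4389914 = (-484 - 787) + 4389914 = -1271 + 4389914 = 4388643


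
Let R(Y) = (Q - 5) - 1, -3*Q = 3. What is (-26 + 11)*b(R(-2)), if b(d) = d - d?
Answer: 0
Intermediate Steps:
Q = -1 (Q = -⅓*3 = -1)
R(Y) = -7 (R(Y) = (-1 - 5) - 1 = -6 - 1 = -7)
b(d) = 0
(-26 + 11)*b(R(-2)) = (-26 + 11)*0 = -15*0 = 0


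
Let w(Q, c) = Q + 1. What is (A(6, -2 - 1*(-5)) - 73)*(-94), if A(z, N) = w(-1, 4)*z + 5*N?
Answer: 5452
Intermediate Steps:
w(Q, c) = 1 + Q
A(z, N) = 5*N (A(z, N) = (1 - 1)*z + 5*N = 0*z + 5*N = 0 + 5*N = 5*N)
(A(6, -2 - 1*(-5)) - 73)*(-94) = (5*(-2 - 1*(-5)) - 73)*(-94) = (5*(-2 + 5) - 73)*(-94) = (5*3 - 73)*(-94) = (15 - 73)*(-94) = -58*(-94) = 5452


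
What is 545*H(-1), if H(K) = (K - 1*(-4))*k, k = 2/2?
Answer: 1635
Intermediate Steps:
k = 1 (k = 2*(½) = 1)
H(K) = 4 + K (H(K) = (K - 1*(-4))*1 = (K + 4)*1 = (4 + K)*1 = 4 + K)
545*H(-1) = 545*(4 - 1) = 545*3 = 1635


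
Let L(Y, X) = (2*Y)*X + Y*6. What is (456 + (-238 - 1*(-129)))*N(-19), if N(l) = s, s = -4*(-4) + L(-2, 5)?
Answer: -5552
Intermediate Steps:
L(Y, X) = 6*Y + 2*X*Y (L(Y, X) = 2*X*Y + 6*Y = 6*Y + 2*X*Y)
s = -16 (s = -4*(-4) + 2*(-2)*(3 + 5) = 16 + 2*(-2)*8 = 16 - 32 = -16)
N(l) = -16
(456 + (-238 - 1*(-129)))*N(-19) = (456 + (-238 - 1*(-129)))*(-16) = (456 + (-238 + 129))*(-16) = (456 - 109)*(-16) = 347*(-16) = -5552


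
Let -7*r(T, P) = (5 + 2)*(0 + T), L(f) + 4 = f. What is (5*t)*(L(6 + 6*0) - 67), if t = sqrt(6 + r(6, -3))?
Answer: 0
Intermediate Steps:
L(f) = -4 + f
r(T, P) = -T (r(T, P) = -(5 + 2)*(0 + T)/7 = -T)
t = 0 (t = sqrt(6 - 1*6) = sqrt(6 - 6) = sqrt(0) = 0)
(5*t)*(L(6 + 6*0) - 67) = (5*0)*((-4 + (6 + 6*0)) - 67) = 0*((-4 + (6 + 0)) - 67) = 0*((-4 + 6) - 67) = 0*(2 - 67) = 0*(-65) = 0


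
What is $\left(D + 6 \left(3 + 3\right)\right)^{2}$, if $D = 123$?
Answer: $25281$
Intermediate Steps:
$\left(D + 6 \left(3 + 3\right)\right)^{2} = \left(123 + 6 \left(3 + 3\right)\right)^{2} = \left(123 + 6 \cdot 6\right)^{2} = \left(123 + 36\right)^{2} = 159^{2} = 25281$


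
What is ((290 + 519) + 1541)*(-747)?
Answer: -1755450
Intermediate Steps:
((290 + 519) + 1541)*(-747) = (809 + 1541)*(-747) = 2350*(-747) = -1755450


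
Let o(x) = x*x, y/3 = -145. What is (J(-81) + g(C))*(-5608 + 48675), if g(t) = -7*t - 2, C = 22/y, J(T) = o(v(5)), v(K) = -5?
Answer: 437517653/435 ≈ 1.0058e+6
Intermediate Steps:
y = -435 (y = 3*(-145) = -435)
o(x) = x²
J(T) = 25 (J(T) = (-5)² = 25)
C = -22/435 (C = 22/(-435) = 22*(-1/435) = -22/435 ≈ -0.050575)
g(t) = -2 - 7*t
(J(-81) + g(C))*(-5608 + 48675) = (25 + (-2 - 7*(-22/435)))*(-5608 + 48675) = (25 + (-2 + 154/435))*43067 = (25 - 716/435)*43067 = (10159/435)*43067 = 437517653/435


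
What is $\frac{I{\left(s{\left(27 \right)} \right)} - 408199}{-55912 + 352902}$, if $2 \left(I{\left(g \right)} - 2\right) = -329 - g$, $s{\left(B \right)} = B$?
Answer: $- \frac{81675}{59398} \approx -1.375$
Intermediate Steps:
$I{\left(g \right)} = - \frac{325}{2} - \frac{g}{2}$ ($I{\left(g \right)} = 2 + \frac{-329 - g}{2} = 2 - \left(\frac{329}{2} + \frac{g}{2}\right) = - \frac{325}{2} - \frac{g}{2}$)
$\frac{I{\left(s{\left(27 \right)} \right)} - 408199}{-55912 + 352902} = \frac{\left(- \frac{325}{2} - \frac{27}{2}\right) - 408199}{-55912 + 352902} = \frac{\left(- \frac{325}{2} - \frac{27}{2}\right) - 408199}{296990} = \left(-176 - 408199\right) \frac{1}{296990} = \left(-408375\right) \frac{1}{296990} = - \frac{81675}{59398}$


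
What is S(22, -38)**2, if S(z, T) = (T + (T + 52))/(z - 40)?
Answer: 16/9 ≈ 1.7778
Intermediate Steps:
S(z, T) = (52 + 2*T)/(-40 + z) (S(z, T) = (T + (52 + T))/(-40 + z) = (52 + 2*T)/(-40 + z))
S(22, -38)**2 = (2*(26 - 38)/(-40 + 22))**2 = (2*(-12)/(-18))**2 = (2*(-1/18)*(-12))**2 = (4/3)**2 = 16/9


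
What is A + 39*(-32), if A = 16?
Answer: -1232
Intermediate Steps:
A + 39*(-32) = 16 + 39*(-32) = 16 - 1248 = -1232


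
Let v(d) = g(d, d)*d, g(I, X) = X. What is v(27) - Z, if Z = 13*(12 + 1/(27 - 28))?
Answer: 586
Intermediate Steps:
Z = 143 (Z = 13*(12 + 1/(-1)) = 13*(12 - 1) = 13*11 = 143)
v(d) = d² (v(d) = d*d = d²)
v(27) - Z = 27² - 1*143 = 729 - 143 = 586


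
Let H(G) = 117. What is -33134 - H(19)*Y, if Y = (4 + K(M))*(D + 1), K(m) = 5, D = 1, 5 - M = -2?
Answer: -35240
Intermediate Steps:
M = 7 (M = 5 - 1*(-2) = 5 + 2 = 7)
Y = 18 (Y = (4 + 5)*(1 + 1) = 9*2 = 18)
-33134 - H(19)*Y = -33134 - 117*18 = -33134 - 1*2106 = -33134 - 2106 = -35240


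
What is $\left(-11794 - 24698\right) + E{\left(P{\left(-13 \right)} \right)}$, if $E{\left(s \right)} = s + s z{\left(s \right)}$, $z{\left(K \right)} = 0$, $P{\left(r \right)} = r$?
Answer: $-36505$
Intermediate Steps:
$E{\left(s \right)} = s$ ($E{\left(s \right)} = s + s 0 = s + 0 = s$)
$\left(-11794 - 24698\right) + E{\left(P{\left(-13 \right)} \right)} = \left(-11794 - 24698\right) - 13 = -36492 - 13 = -36505$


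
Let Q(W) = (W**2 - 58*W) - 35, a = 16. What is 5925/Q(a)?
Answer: -5925/707 ≈ -8.3805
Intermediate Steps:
Q(W) = -35 + W**2 - 58*W
5925/Q(a) = 5925/(-35 + 16**2 - 58*16) = 5925/(-35 + 256 - 928) = 5925/(-707) = 5925*(-1/707) = -5925/707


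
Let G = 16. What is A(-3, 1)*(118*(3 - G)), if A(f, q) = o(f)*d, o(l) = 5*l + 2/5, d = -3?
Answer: -335946/5 ≈ -67189.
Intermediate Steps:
o(l) = ⅖ + 5*l (o(l) = 5*l + 2*(⅕) = 5*l + ⅖ = ⅖ + 5*l)
A(f, q) = -6/5 - 15*f (A(f, q) = (⅖ + 5*f)*(-3) = -6/5 - 15*f)
A(-3, 1)*(118*(3 - G)) = (-6/5 - 15*(-3))*(118*(3 - 1*16)) = (-6/5 + 45)*(118*(3 - 16)) = 219*(118*(-13))/5 = (219/5)*(-1534) = -335946/5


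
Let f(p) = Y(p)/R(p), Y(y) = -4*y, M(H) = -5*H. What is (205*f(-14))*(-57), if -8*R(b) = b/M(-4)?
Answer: -7478400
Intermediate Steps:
R(b) = -b/160 (R(b) = -b/(8*((-5*(-4)))) = -b/(8*20) = -b/160)
f(p) = 640 (f(p) = (-4*p)/((-p/160)) = (-4*p)*(-160/p) = 640)
(205*f(-14))*(-57) = (205*640)*(-57) = 131200*(-57) = -7478400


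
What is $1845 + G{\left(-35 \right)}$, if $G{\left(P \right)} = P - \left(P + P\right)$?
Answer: $1880$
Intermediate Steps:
$G{\left(P \right)} = - P$ ($G{\left(P \right)} = P - 2 P = - P$)
$1845 + G{\left(-35 \right)} = 1845 - -35 = 1845 + 35 = 1880$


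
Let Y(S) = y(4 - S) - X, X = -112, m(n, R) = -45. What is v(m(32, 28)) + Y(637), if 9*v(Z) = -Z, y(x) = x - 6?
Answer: -522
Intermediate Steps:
y(x) = -6 + x
v(Z) = -Z/9 (v(Z) = (-Z)/9 = -Z/9)
Y(S) = 110 - S (Y(S) = (-6 + (4 - S)) - 1*(-112) = (-2 - S) + 112 = 110 - S)
v(m(32, 28)) + Y(637) = -1/9*(-45) + (110 - 1*637) = 5 + (110 - 637) = 5 - 527 = -522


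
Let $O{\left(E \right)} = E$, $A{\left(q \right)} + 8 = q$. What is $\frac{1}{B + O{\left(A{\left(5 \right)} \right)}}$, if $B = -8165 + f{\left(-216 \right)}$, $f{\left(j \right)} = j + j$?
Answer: $- \frac{1}{8600} \approx -0.00011628$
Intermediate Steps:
$A{\left(q \right)} = -8 + q$
$f{\left(j \right)} = 2 j$
$B = -8597$ ($B = -8165 + 2 \left(-216\right) = -8165 - 432 = -8597$)
$\frac{1}{B + O{\left(A{\left(5 \right)} \right)}} = \frac{1}{-8597 + \left(-8 + 5\right)} = \frac{1}{-8597 - 3} = \frac{1}{-8600} = - \frac{1}{8600}$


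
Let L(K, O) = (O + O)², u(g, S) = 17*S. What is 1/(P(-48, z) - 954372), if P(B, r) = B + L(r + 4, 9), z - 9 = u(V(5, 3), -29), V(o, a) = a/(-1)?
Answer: -1/954096 ≈ -1.0481e-6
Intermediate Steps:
V(o, a) = -a (V(o, a) = a*(-1) = -a)
z = -484 (z = 9 + 17*(-29) = 9 - 493 = -484)
L(K, O) = 4*O² (L(K, O) = (2*O)² = 4*O²)
P(B, r) = 324 + B (P(B, r) = B + 4*9² = B + 4*81 = B + 324 = 324 + B)
1/(P(-48, z) - 954372) = 1/((324 - 48) - 954372) = 1/(276 - 954372) = 1/(-954096) = -1/954096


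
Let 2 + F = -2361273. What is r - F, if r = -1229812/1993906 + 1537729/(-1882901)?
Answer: 4432497262536250532/1877163800653 ≈ 2.3613e+6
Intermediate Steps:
r = -2690850662043/1877163800653 (r = -1229812*1/1993906 + 1537729*(-1/1882901) = -614906/996953 - 1537729/1882901 = -2690850662043/1877163800653 ≈ -1.4335)
F = -2361275 (F = -2 - 2361273 = -2361275)
r - F = -2690850662043/1877163800653 - 1*(-2361275) = -2690850662043/1877163800653 + 2361275 = 4432497262536250532/1877163800653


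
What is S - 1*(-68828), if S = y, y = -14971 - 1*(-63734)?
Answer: 117591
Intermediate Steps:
y = 48763 (y = -14971 + 63734 = 48763)
S = 48763
S - 1*(-68828) = 48763 - 1*(-68828) = 48763 + 68828 = 117591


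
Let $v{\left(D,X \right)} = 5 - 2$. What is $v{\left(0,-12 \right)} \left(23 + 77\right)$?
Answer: $300$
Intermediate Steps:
$v{\left(D,X \right)} = 3$ ($v{\left(D,X \right)} = 5 - 2 = 3$)
$v{\left(0,-12 \right)} \left(23 + 77\right) = 3 \left(23 + 77\right) = 3 \cdot 100 = 300$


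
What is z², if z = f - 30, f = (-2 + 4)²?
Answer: 676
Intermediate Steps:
f = 4 (f = 2² = 4)
z = -26 (z = 4 - 30 = -26)
z² = (-26)² = 676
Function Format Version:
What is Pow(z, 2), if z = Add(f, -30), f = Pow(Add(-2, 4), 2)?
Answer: 676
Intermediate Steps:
f = 4 (f = Pow(2, 2) = 4)
z = -26 (z = Add(4, -30) = -26)
Pow(z, 2) = Pow(-26, 2) = 676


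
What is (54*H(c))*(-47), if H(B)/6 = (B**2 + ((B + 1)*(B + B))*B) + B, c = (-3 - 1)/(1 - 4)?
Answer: -173712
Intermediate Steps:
c = 4/3 (c = -4/(-3) = -4*(-1/3) = 4/3 ≈ 1.3333)
H(B) = 6*B + 6*B**2 + 12*B**2*(1 + B) (H(B) = 6*((B**2 + ((B + 1)*(B + B))*B) + B) = 6*((B**2 + ((1 + B)*(2*B))*B) + B) = 6*((B**2 + (2*B*(1 + B))*B) + B) = 6*((B**2 + 2*B**2*(1 + B)) + B) = 6*(B + B**2 + 2*B**2*(1 + B)) = 6*B + 6*B**2 + 12*B**2*(1 + B))
(54*H(c))*(-47) = (54*(6*(4/3)*(1 + 2*(4/3)**2 + 3*(4/3))))*(-47) = (54*(6*(4/3)*(1 + 2*(16/9) + 4)))*(-47) = (54*(6*(4/3)*(1 + 32/9 + 4)))*(-47) = (54*(6*(4/3)*(77/9)))*(-47) = (54*(616/9))*(-47) = 3696*(-47) = -173712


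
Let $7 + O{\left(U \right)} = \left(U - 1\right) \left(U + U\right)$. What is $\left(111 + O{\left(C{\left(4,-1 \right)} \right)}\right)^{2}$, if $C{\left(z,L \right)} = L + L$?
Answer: $13456$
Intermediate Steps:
$C{\left(z,L \right)} = 2 L$
$O{\left(U \right)} = -7 + 2 U \left(-1 + U\right)$ ($O{\left(U \right)} = -7 + \left(U - 1\right) \left(U + U\right) = -7 + \left(-1 + U\right) 2 U = -7 + 2 U \left(-1 + U\right)$)
$\left(111 + O{\left(C{\left(4,-1 \right)} \right)}\right)^{2} = \left(111 - \left(7 - 8 + 2 \cdot 2 \left(-1\right)\right)\right)^{2} = \left(111 - \left(3 - 8\right)\right)^{2} = \left(111 + \left(-7 + 4 + 2 \cdot 4\right)\right)^{2} = \left(111 + \left(-7 + 4 + 8\right)\right)^{2} = \left(111 + 5\right)^{2} = 116^{2} = 13456$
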